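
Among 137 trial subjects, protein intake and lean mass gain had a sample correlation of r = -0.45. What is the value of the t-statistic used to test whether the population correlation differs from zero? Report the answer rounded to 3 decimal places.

1 − r² = 1 − 0.2025 = 0.7975;  √(1−r²) = 0.893029
√(n−2) = √135 = 11.618950
t = r·√(n−2)/√(1−r²) = -0.45 · 11.618950 / 0.893029 = -5.855

-5.855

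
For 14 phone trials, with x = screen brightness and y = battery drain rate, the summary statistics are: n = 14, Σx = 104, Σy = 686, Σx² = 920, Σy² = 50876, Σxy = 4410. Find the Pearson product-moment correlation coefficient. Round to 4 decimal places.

-0.4300

Numerator: nΣxy − (Σx)(Σy) = 14·4410 − (104)(686) = -9604
Denominator: √[(nΣx²−(Σx)²)(nΣy²−(Σy)²)]
  nΣx²−(Σx)² = 14·920 − 10816 = 2064;  nΣy²−(Σy)² = 14·50876 − 470596 = 241668
  √(2064·241668) = √498802752 = 22333.8925
r = -9604 / 22333.8925 = -0.4300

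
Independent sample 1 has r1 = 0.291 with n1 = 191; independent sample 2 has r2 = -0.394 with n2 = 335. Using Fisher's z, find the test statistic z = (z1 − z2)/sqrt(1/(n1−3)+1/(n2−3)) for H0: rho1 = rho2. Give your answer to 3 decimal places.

Fisher z-transforms: z1 = atanh(0.291) = 0.299658, z2 = atanh(-0.394) = -0.416526; difference d = 0.716184
Var(d) = 1/188 + 1/332 = 0.0053191 + 0.0030120 = 0.0083311
z = d/√Var(d) = 0.716184 / √0.0083311 = 0.716184 / 0.091275 = 7.846

7.846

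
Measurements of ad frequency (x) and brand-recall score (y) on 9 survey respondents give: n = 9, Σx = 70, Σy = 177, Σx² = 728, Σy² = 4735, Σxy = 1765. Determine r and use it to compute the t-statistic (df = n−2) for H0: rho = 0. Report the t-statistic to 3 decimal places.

3.647

Numerator: nΣxy − (Σx)(Σy) = 9·1765 − (70)(177) = 3495
Denominator: √[(nΣx²−(Σx)²)(nΣy²−(Σy)²)]
  nΣx²−(Σx)² = 9·728 − 4900 = 1652;  nΣy²−(Σy)² = 9·4735 − 31329 = 11286
  √(1652·11286) = √18644472 = 4317.9245
r = 3495 / 4317.9245 = 0.8094
t = r·√(n−2)/√(1−r²) = 0.8094·√7 / √(1−0.655128) = 2.141471 / 0.587258 = 3.647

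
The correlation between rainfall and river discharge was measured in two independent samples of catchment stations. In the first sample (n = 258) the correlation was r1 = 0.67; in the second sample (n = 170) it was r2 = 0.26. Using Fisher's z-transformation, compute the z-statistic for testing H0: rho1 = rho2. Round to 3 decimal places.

z1 = atanh(0.67) = 0.810743,  z2 = atanh(0.26) = 0.266108
SE = √(1/(n1−3) + 1/(n2−3)) = √(1/255 + 1/167) = √(0.0039216 + 0.0059880) = √0.0099096 = 0.099547
z = (z1 − z2)/SE = (0.810743 − 0.266108) / 0.099547 = 0.544635 / 0.099547 = 5.471

5.471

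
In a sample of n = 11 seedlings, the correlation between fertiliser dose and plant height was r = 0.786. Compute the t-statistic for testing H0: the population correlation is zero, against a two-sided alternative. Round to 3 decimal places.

1 − r² = 1 − 0.617796 = 0.382204;  √(1−r²) = 0.618226
√(n−2) = √9 = 3.000000
t = r·√(n−2)/√(1−r²) = 0.786 · 3.000000 / 0.618226 = 3.814

3.814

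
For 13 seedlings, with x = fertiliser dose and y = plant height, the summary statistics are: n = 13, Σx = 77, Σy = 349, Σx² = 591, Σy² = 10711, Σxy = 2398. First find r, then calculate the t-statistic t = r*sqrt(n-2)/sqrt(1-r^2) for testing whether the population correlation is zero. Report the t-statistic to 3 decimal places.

4.102

Numerator: nΣxy − (Σx)(Σy) = 13·2398 − (77)(349) = 4301
Denominator: √[(nΣx²−(Σx)²)(nΣy²−(Σy)²)]
  nΣx²−(Σx)² = 13·591 − 5929 = 1754;  nΣy²−(Σy)² = 13·10711 − 121801 = 17442
  √(1754·17442) = √30593268 = 5531.1182
r = 4301 / 5531.1182 = 0.7776
t = r·√(n−2)/√(1−r²) = 0.7776·√11 / √(1−0.604662) = 2.579007 / 0.628759 = 4.102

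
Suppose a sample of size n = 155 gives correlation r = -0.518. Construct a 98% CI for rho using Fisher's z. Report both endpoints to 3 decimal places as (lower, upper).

(-0.642, -0.367)

Fisher z: z_r = atanh(r) = ½·ln((1+(-0.518))/(1−(-0.518))) = -0.573602
SE(z) = 1/√(n−3) = 1/√152 = 0.081111
98% ⇒ z* = 2.326; margin = 2.326·0.081111 = 0.188664
CI on z-scale: (-0.762266, -0.384938)
Back-transform: tanh(-0.762266) = -0.642410, tanh(-0.384938) = -0.366988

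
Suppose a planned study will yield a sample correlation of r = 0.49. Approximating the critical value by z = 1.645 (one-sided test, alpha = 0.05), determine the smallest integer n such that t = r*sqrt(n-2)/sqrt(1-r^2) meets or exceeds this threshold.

11

r√(n−2)/√(1−r²) ≥ 1.645  ⇔  n−2 ≥ (1.645)²·(1−r²)/r²
(1−r²)/r² = (1−0.2401)/0.2401 = 3.1649
n ≥ 2 + 2.706025·3.1649 = 2 + 8.5643 = 10.5643
⌈10.5643⌉ = 11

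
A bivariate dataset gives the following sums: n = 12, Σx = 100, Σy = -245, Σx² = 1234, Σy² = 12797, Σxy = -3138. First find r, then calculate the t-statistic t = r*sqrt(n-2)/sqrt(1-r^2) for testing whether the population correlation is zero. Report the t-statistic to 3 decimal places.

Numerator: nΣxy − (Σx)(Σy) = 12·(-3138) − (100)(-245) = -13156
Denominator: √[(nΣx²−(Σx)²)(nΣy²−(Σy)²)]
  nΣx²−(Σx)² = 12·1234 − 10000 = 4808;  nΣy²−(Σy)² = 12·12797 − 60025 = 93539
  √(4808·93539) = √449735512 = 21206.9685
r = -13156 / 21206.9685 = -0.6204
t = r·√(n−2)/√(1−r²) = -0.6204·√10 / √(1−0.384896) = -1.961877 / 0.784286 = -2.501

-2.501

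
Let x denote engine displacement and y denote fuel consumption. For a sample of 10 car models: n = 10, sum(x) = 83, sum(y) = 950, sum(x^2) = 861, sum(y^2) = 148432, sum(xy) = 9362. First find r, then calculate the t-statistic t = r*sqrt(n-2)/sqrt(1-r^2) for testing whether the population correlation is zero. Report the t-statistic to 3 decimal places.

Numerator: nΣxy − (Σx)(Σy) = 10·9362 − (83)(950) = 14770
Denominator: √[(nΣx²−(Σx)²)(nΣy²−(Σy)²)]
  nΣx²−(Σx)² = 10·861 − 6889 = 1721;  nΣy²−(Σy)² = 10·148432 − 902500 = 581820
  √(1721·581820) = √1001312220 = 31643.5178
r = 14770 / 31643.5178 = 0.4668
t = r·√(n−2)/√(1−r²) = 0.4668·√8 / √(1−0.217902) = 1.320310 / 0.884363 = 1.493

1.493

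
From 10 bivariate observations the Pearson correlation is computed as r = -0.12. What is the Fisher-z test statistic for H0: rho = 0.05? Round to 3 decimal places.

-0.451

z_r = atanh(-0.12) = -0.120581,  z_0 = atanh(0.05) = 0.050042
SE = 1/√(n−3) = 1/√7 = 0.377964
z = (z_r − z_0)/SE = (-0.120581 − 0.050042) / 0.377964 = -0.170623 / 0.377964 = -0.451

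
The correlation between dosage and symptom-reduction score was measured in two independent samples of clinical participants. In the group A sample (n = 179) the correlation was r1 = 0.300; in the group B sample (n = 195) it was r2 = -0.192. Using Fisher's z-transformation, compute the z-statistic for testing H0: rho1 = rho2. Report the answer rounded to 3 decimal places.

4.829

Fisher z-transforms: z1 = atanh(0.300) = 0.309520, z2 = atanh(-0.192) = -0.194413; difference d = 0.503933
Var(d) = 1/176 + 1/192 = 0.0056818 + 0.0052083 = 0.0108901
z = d/√Var(d) = 0.503933 / √0.0108901 = 0.503933 / 0.104356 = 4.829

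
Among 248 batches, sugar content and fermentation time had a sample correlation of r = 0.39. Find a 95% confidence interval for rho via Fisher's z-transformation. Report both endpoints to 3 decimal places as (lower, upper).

Fisher z: z_r = atanh(r) = ½·ln((1+0.39)/(1−0.39)) = 0.411800
SE(z) = 1/√(n−3) = 1/√245 = 0.063888
95% ⇒ z* = 1.960; margin = 1.960·0.063888 = 0.125220
CI on z-scale: (0.286580, 0.537020)
Back-transform: tanh(0.286580) = 0.278984, tanh(0.537020) = 0.490729

(0.279, 0.491)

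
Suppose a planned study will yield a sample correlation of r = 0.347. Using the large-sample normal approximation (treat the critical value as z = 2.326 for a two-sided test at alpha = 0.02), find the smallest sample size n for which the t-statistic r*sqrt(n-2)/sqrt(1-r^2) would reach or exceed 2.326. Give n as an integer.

r√(n−2)/√(1−r²) ≥ 2.326  ⇔  n−2 ≥ (2.326)²·(1−r²)/r²
(1−r²)/r² = (1−0.120409)/0.120409 = 7.3050
n ≥ 2 + 5.410276·7.3050 = 2 + 39.5221 = 41.5221
⌈41.5221⌉ = 42

42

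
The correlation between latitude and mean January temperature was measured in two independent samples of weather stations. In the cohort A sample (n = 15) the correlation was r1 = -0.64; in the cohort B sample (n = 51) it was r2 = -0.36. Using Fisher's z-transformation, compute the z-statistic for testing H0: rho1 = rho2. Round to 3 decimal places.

Fisher z-transforms: z1 = atanh(-0.64) = -0.758174, z2 = atanh(-0.36) = -0.376886; difference d = -0.381288
Var(d) = 1/12 + 1/48 = 0.0833333 + 0.0208333 = 0.1041666
z = d/√Var(d) = -0.381288 / √0.1041666 = -0.381288 / 0.322749 = -1.181

-1.181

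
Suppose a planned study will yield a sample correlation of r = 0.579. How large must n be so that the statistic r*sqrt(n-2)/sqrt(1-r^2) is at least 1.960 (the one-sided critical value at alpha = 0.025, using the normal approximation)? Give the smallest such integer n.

10

Need r·√(n−2)/√(1−r²) ≥ 1.960
√(n−2) ≥ 1.960·√(1−0.335241) / 0.579 = 1.960·0.815328 / 0.579 = 2.7600
n−2 ≥ 7.6176  ⇒  n ≥ 9.6176
Smallest integer n = 10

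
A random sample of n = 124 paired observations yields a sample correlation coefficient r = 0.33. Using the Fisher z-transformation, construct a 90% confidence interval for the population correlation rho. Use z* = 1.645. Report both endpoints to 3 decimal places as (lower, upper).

Fisher z: z_r = atanh(r) = ½·ln((1+0.33)/(1−0.33)) = 0.342828
SE(z) = 1/√(n−3) = 1/√121 = 0.090909
90% ⇒ z* = 1.645; margin = 1.645·0.090909 = 0.149545
CI on z-scale: (0.193283, 0.492373)
Back-transform: tanh(0.193283) = 0.190912, tanh(0.492373) = 0.456098

(0.191, 0.456)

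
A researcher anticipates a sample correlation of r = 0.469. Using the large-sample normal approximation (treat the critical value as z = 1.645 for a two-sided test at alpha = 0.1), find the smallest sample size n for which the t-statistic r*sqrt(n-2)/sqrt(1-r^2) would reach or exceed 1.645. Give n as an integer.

12

Need r·√(n−2)/√(1−r²) ≥ 1.645
√(n−2) ≥ 1.645·√(1−0.219961) / 0.469 = 1.645·0.883198 / 0.469 = 3.0978
n−2 ≥ 9.5964  ⇒  n ≥ 11.5964
Smallest integer n = 12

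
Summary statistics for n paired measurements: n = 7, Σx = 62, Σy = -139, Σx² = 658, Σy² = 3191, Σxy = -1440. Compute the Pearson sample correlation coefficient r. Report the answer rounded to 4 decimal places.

-0.9644

Numerator: nΣxy − (Σx)(Σy) = 7·(-1440) − (62)(-139) = -1462
Denominator: √[(nΣx²−(Σx)²)(nΣy²−(Σy)²)]
  nΣx²−(Σx)² = 7·658 − 3844 = 762;  nΣy²−(Σy)² = 7·3191 − 19321 = 3016
  √(762·3016) = √2298192 = 1515.9789
r = -1462 / 1515.9789 = -0.9644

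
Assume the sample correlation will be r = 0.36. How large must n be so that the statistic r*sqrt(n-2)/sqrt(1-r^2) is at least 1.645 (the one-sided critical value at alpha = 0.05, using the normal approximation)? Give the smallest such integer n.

21

Need r·√(n−2)/√(1−r²) ≥ 1.645
√(n−2) ≥ 1.645·√(1−0.1296) / 0.36 = 1.645·0.932952 / 0.36 = 4.2631
n−2 ≥ 18.1740  ⇒  n ≥ 20.1740
Smallest integer n = 21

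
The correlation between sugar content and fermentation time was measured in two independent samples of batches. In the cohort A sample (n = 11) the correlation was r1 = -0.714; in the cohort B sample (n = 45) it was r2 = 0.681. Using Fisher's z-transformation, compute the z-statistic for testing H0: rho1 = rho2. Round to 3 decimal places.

z1 = atanh(-0.714) = -0.895297,  z2 = atanh(0.681) = 0.830977
SE = √(1/(n1−3) + 1/(n2−3)) = √(1/8 + 1/42) = √(0.1250000 + 0.0238095) = √0.1488095 = 0.385758
z = (z1 − z2)/SE = (-0.895297 − 0.830977) / 0.385758 = -1.726274 / 0.385758 = -4.475

-4.475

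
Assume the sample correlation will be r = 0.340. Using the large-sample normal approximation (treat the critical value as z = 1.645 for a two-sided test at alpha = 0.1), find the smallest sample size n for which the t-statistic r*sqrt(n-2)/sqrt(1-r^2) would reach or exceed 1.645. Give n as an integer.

23

r√(n−2)/√(1−r²) ≥ 1.645  ⇔  n−2 ≥ (1.645)²·(1−r²)/r²
(1−r²)/r² = (1−0.115600)/0.115600 = 7.6505
n ≥ 2 + 2.706025·7.6505 = 2 + 20.7024 = 22.7024
⌈22.7024⌉ = 23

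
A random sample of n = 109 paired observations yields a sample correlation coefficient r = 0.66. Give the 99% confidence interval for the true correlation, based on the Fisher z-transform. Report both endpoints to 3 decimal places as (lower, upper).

Fisher z: z_r = atanh(r) = ½·ln((1+0.66)/(1−0.66)) = 0.792814
SE(z) = 1/√(n−3) = 1/√106 = 0.097129
99% ⇒ z* = 2.576; margin = 2.576·0.097129 = 0.250204
CI on z-scale: (0.542610, 1.043018)
Back-transform: tanh(0.542610) = 0.494961, tanh(1.043018) = 0.779077

(0.495, 0.779)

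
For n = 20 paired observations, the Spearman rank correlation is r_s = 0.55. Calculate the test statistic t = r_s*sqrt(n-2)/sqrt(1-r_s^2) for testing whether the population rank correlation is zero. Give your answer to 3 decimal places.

1 − r_s² = 1 − 0.3025 = 0.6975;  √(1−r_s²) = 0.835165
√(n−2) = √18 = 4.242641
t = r_s·√(n−2)/√(1−r_s²) = 0.55 · 4.242641 / 0.835165 = 2.794

2.794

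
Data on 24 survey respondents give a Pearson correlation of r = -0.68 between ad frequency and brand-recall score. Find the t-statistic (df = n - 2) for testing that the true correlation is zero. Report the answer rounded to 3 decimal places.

1 − r² = 1 − 0.4624 = 0.5376;  √(1−r²) = 0.733212
√(n−2) = √22 = 4.690416
t = r·√(n−2)/√(1−r²) = -0.68 · 4.690416 / 0.733212 = -4.350

-4.350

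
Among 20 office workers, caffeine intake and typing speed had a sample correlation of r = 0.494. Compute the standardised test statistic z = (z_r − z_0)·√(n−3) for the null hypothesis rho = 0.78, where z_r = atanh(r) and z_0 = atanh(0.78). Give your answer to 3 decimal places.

Fisher z: atanh(0.494) = 0.541338, atanh(0.78) = 1.045371
z = (z_r − z_0)·√(n−3) = (0.541338 − 1.045371)·√17 = -0.504033 · 4.123106 = -2.078

-2.078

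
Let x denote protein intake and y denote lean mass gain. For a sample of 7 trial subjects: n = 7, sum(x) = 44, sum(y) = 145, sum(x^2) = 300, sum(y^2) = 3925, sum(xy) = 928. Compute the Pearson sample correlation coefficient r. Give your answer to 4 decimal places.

0.1128

S_xy = nΣxy − ΣxΣy = 7·928 − 44·145 = 6496 − 6380 = 116
S_xx = nΣx² − (Σx)² = 7·300 − 44² = 2100 − 1936 = 164
S_yy = nΣy² − (Σy)² = 7·3925 − 145² = 27475 − 21025 = 6450
r = S_xy / √(S_xx·S_yy) = 116 / √(164·6450) = 116 / √1057800 = 116 / 1028.4940 = 0.1128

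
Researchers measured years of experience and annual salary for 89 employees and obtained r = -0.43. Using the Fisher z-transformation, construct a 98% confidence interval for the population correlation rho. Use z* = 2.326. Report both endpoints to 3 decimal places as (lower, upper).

Fisher z: z_r = atanh(r) = ½·ln((1+(-0.43))/(1−(-0.43))) = -0.459897
SE(z) = 1/√(n−3) = 1/√86 = 0.107833
98% ⇒ z* = 2.326; margin = 2.326·0.107833 = 0.250820
CI on z-scale: (-0.710717, -0.209077)
Back-transform: tanh(-0.710717) = -0.611126, tanh(-0.209077) = -0.206083

(-0.611, -0.206)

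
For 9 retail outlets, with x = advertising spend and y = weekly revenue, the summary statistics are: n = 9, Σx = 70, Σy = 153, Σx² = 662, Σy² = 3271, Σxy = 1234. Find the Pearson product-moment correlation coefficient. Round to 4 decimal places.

0.1568

Numerator: nΣxy − (Σx)(Σy) = 9·1234 − (70)(153) = 396
Denominator: √[(nΣx²−(Σx)²)(nΣy²−(Σy)²)]
  nΣx²−(Σx)² = 9·662 − 4900 = 1058;  nΣy²−(Σy)² = 9·3271 − 23409 = 6030
  √(1058·6030) = √6379740 = 2525.8147
r = 396 / 2525.8147 = 0.1568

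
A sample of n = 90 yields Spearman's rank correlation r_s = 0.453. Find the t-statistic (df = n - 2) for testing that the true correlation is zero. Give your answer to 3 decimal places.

1 − r_s² = 1 − 0.205209 = 0.794791;  √(1−r_s²) = 0.891511
√(n−2) = √88 = 9.380832
t = r_s·√(n−2)/√(1−r_s²) = 0.453 · 9.380832 / 0.891511 = 4.767

4.767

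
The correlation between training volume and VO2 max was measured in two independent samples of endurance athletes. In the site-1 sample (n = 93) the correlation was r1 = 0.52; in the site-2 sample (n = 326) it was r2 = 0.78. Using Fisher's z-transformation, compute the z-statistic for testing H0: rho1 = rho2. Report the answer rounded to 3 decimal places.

-3.935

z1 = atanh(0.52) = 0.576340,  z2 = atanh(0.78) = 1.045371
SE = √(1/(n1−3) + 1/(n2−3)) = √(1/90 + 1/323) = √(0.0111111 + 0.0030960) = √0.0142071 = 0.119194
z = (z1 − z2)/SE = (0.576340 − 1.045371) / 0.119194 = -0.469031 / 0.119194 = -3.935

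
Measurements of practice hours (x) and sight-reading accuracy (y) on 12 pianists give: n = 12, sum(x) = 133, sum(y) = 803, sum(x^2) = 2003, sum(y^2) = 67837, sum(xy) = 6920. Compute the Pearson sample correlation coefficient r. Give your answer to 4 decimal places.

S_xy = nΣxy − ΣxΣy = 12·6920 − 133·803 = 83040 − 106799 = -23759
S_xx = nΣx² − (Σx)² = 12·2003 − 133² = 24036 − 17689 = 6347
S_yy = nΣy² − (Σy)² = 12·67837 − 803² = 814044 − 644809 = 169235
r = S_xy / √(S_xx·S_yy) = -23759 / √(6347·169235) = -23759 / √1074134545 = -23759 / 32773.9919 = -0.7249

-0.7249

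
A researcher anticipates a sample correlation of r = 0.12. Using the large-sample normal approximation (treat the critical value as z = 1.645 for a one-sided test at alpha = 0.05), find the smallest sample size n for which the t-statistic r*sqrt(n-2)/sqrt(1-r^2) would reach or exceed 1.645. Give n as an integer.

188

r√(n−2)/√(1−r²) ≥ 1.645  ⇔  n−2 ≥ (1.645)²·(1−r²)/r²
(1−r²)/r² = (1−0.0144)/0.0144 = 68.4444
n ≥ 2 + 2.706025·68.4444 = 2 + 185.2123 = 187.2123
⌈187.2123⌉ = 188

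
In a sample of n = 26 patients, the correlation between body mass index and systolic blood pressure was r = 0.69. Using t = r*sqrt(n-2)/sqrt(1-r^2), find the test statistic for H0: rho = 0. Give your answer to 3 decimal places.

t = r·√(n−2) / √(1−r²) with r = 0.69, n = 26
  = 0.69·√24 / √(1 − 0.4761)
  = 0.69·4.898979 / 0.723809
  = 3.380296 / 0.723809 = 4.670

4.670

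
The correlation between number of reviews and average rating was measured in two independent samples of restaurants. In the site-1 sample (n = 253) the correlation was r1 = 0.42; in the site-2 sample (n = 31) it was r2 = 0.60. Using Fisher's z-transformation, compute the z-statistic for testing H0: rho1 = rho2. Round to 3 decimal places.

z1 = atanh(0.42) = 0.447692,  z2 = atanh(0.60) = 0.693147
SE = √(1/(n1−3) + 1/(n2−3)) = √(1/250 + 1/28) = √(0.0040000 + 0.0357143) = √0.0397143 = 0.199284
z = (z1 − z2)/SE = (0.447692 − 0.693147) / 0.199284 = -0.245455 / 0.199284 = -1.232

-1.232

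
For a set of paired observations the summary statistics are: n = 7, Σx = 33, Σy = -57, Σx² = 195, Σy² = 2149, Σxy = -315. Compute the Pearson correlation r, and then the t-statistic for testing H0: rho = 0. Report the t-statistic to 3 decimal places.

Numerator: nΣxy − (Σx)(Σy) = 7·(-315) − (33)(-57) = -324
Denominator: √[(nΣx²−(Σx)²)(nΣy²−(Σy)²)]
  nΣx²−(Σx)² = 7·195 − 1089 = 276;  nΣy²−(Σy)² = 7·2149 − 3249 = 11794
  √(276·11794) = √3255144 = 1804.2018
r = -324 / 1804.2018 = -0.1796
t = r·√(n−2)/√(1−r²) = -0.1796·√5 / √(1−0.032256) = -0.401598 / 0.983740 = -0.408

-0.408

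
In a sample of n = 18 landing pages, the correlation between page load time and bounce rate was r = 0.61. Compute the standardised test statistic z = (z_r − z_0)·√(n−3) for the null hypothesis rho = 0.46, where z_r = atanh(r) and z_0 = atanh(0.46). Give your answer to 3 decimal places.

Fisher z: atanh(0.61) = 0.708921, atanh(0.46) = 0.497311
z = (z_r − z_0)·√(n−3) = (0.708921 − 0.497311)·√15 = 0.211610 · 3.872983 = 0.820

0.820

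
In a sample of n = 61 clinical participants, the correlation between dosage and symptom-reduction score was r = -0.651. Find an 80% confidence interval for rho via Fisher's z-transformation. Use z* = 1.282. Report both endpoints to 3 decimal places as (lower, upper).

(-0.738, -0.543)

Fisher z: z_r = atanh(r) = ½·ln((1+(-0.651))/(1−(-0.651))) = -0.777032
SE(z) = 1/√(n−3) = 1/√58 = 0.131306
80% ⇒ z* = 1.282; margin = 1.282·0.131306 = 0.168334
CI on z-scale: (-0.945366, -0.608698)
Back-transform: tanh(-0.945366) = -0.737678, tanh(-0.608698) = -0.543210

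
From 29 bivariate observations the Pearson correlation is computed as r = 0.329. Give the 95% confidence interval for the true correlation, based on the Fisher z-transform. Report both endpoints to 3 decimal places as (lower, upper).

Fisher z: z_r = atanh(r) = ½·ln((1+0.329)/(1−0.329)) = 0.341706
SE(z) = 1/√(n−3) = 1/√26 = 0.196116
95% ⇒ z* = 1.960; margin = 1.960·0.196116 = 0.384387
CI on z-scale: (-0.042681, 0.726093)
Back-transform: tanh(-0.042681) = -0.042655, tanh(0.726093) = 0.620669

(-0.043, 0.621)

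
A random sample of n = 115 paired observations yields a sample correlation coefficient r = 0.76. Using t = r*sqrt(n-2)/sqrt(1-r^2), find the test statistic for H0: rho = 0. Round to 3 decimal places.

12.431

t = r·√(n−2) / √(1−r²) with r = 0.76, n = 115
  = 0.76·√113 / √(1 − 0.5776)
  = 0.76·10.630146 / 0.649923
  = 8.078911 / 0.649923 = 12.431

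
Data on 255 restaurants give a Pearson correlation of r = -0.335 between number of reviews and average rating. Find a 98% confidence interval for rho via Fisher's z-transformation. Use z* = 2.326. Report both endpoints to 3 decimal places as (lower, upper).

z_r = atanh(-0.335) = -0.348450;  SE = 1/√(n−3) = 1/√252 = 0.062994
z-limits: -0.348450 ± 2.326·0.062994 = -0.348450 ± 0.146524 = [-0.494974, -0.201926]
ρ-limits: (tanh -0.494974, tanh -0.201926) = (-0.458, -0.199)

(-0.458, -0.199)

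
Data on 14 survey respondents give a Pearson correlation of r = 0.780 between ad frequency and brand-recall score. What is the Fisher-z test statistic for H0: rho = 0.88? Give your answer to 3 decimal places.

-1.096

Fisher z: atanh(0.780) = 1.045371, atanh(0.88) = 1.375768
z = (z_r − z_0)·√(n−3) = (1.045371 − 1.375768)·√11 = -0.330397 · 3.316625 = -1.096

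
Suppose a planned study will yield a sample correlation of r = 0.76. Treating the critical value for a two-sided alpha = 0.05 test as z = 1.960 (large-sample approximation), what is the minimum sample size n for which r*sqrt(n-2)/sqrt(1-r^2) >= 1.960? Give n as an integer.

Need r·√(n−2)/√(1−r²) ≥ 1.960
√(n−2) ≥ 1.960·√(1−0.5776) / 0.76 = 1.960·0.649923 / 0.76 = 1.6761
n−2 ≥ 2.8093  ⇒  n ≥ 4.8093
Smallest integer n = 5

5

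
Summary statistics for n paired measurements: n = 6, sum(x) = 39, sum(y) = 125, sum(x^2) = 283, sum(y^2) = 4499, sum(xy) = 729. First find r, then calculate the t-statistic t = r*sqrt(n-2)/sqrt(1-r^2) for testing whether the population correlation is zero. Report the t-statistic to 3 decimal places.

S_xy = nΣxy − ΣxΣy = 6·729 − 39·125 = 4374 − 4875 = -501
S_xx = nΣx² − (Σx)² = 6·283 − 39² = 1698 − 1521 = 177
S_yy = nΣy² − (Σy)² = 6·4499 − 125² = 26994 − 15625 = 11369
r = S_xy / √(S_xx·S_yy) = -501 / √(177·11369) = -501 / √2012313 = -501 / 1418.5602 = -0.3532
t = r·√(n−2)/√(1−r²) = -0.3532·√4 / √(1−0.124750) = -0.706400 / 0.935548 = -0.755

-0.755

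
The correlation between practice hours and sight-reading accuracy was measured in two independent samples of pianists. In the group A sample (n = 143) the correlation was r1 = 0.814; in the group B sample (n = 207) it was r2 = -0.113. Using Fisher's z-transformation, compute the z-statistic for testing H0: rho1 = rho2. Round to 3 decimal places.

z1 = atanh(0.814) = 1.138771,  z2 = atanh(-0.113) = -0.113485
SE = √(1/(n1−3) + 1/(n2−3)) = √(1/140 + 1/204) = √(0.0071429 + 0.0049020) = √0.0120449 = 0.109749
z = (z1 − z2)/SE = (1.138771 − (-0.113485)) / 0.109749 = 1.252256 / 0.109749 = 11.410

11.410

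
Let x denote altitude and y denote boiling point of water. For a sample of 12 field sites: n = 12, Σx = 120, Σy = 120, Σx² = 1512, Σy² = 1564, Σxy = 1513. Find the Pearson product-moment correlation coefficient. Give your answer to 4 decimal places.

Numerator: nΣxy − (Σx)(Σy) = 12·1513 − (120)(120) = 3756
Denominator: √[(nΣx²−(Σx)²)(nΣy²−(Σy)²)]
  nΣx²−(Σx)² = 12·1512 − 14400 = 3744;  nΣy²−(Σy)² = 12·1564 − 14400 = 4368
  √(3744·4368) = √16353792 = 4043.9822
r = 3756 / 4043.9822 = 0.9288

0.9288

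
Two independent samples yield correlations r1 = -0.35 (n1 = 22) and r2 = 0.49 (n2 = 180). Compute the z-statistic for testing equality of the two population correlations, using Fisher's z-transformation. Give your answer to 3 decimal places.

z1 = atanh(-0.35) = -0.365444,  z2 = atanh(0.49) = 0.536060
SE = √(1/(n1−3) + 1/(n2−3)) = √(1/19 + 1/177) = √(0.0526316 + 0.0056497) = √0.0582813 = 0.241415
z = (z1 − z2)/SE = (-0.365444 − 0.536060) / 0.241415 = -0.901504 / 0.241415 = -3.734

-3.734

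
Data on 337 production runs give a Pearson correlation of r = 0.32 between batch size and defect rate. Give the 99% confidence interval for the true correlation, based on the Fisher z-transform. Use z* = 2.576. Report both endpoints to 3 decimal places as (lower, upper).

(0.188, 0.440)

Fisher z: z_r = atanh(r) = ½·ln((1+0.32)/(1−0.32)) = 0.331647
SE(z) = 1/√(n−3) = 1/√334 = 0.054718
99% ⇒ z* = 2.576; margin = 2.576·0.054718 = 0.140954
CI on z-scale: (0.190693, 0.472601)
Back-transform: tanh(0.190693) = 0.188415, tanh(0.472601) = 0.440298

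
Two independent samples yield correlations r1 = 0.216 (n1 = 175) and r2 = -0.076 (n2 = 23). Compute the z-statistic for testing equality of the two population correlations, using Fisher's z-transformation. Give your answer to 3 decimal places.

z1 = atanh(0.216) = 0.219457,  z2 = atanh(-0.076) = -0.076147
SE = √(1/(n1−3) + 1/(n2−3)) = √(1/172 + 1/20) = √(0.0058140 + 0.0500000) = √0.0558140 = 0.236250
z = (z1 − z2)/SE = (0.219457 − (-0.076147)) / 0.236250 = 0.295604 / 0.236250 = 1.251

1.251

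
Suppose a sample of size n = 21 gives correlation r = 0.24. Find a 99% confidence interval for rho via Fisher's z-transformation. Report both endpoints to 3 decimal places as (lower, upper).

(-0.347, 0.692)

z_r = atanh(0.24) = 0.244774;  SE = 1/√(n−3) = 1/√18 = 0.235702
z-limits: 0.244774 ± 2.576·0.235702 = 0.244774 ± 0.607168 = [-0.362394, 0.851942]
ρ-limits: (tanh -0.362394, tanh 0.851942) = (-0.347, 0.692)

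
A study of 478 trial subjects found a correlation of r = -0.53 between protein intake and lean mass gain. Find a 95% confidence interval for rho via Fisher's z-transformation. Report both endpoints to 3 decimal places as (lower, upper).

(-0.592, -0.462)

Fisher z: z_r = atanh(r) = ½·ln((1+(-0.53))/(1−(-0.53))) = -0.590145
SE(z) = 1/√(n−3) = 1/√475 = 0.045883
95% ⇒ z* = 1.960; margin = 1.960·0.045883 = 0.089931
CI on z-scale: (-0.680076, -0.500214)
Back-transform: tanh(-0.680076) = -0.591569, tanh(-0.500214) = -0.462285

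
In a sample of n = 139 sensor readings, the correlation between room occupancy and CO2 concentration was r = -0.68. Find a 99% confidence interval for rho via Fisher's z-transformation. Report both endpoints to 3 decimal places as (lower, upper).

Fisher z: z_r = atanh(r) = ½·ln((1+(-0.68))/(1−(-0.68))) = -0.829114
SE(z) = 1/√(n−3) = 1/√136 = 0.085749
99% ⇒ z* = 2.576; margin = 2.576·0.085749 = 0.220889
CI on z-scale: (-1.050003, -0.608225)
Back-transform: tanh(-1.050003) = -0.781808, tanh(-0.608225) = -0.542876

(-0.782, -0.543)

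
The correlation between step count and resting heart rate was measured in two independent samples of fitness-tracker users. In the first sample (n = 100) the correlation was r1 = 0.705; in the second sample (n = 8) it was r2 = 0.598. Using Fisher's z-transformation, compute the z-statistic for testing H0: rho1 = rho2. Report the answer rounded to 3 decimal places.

0.408

Fisher z-transforms: z1 = atanh(0.705) = 0.877173, z2 = atanh(0.598) = 0.690028; difference d = 0.187145
Var(d) = 1/97 + 1/5 = 0.0103093 + 0.2000000 = 0.2103093
z = d/√Var(d) = 0.187145 / √0.2103093 = 0.187145 / 0.458595 = 0.408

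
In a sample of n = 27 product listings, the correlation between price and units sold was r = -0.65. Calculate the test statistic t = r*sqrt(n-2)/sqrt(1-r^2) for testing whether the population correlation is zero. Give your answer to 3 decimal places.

t = r·√(n−2) / √(1−r²) with r = -0.65, n = 27
  = -0.65·√25 / √(1 − 0.4225)
  = -0.65·5.000000 / 0.759934
  = -3.250000 / 0.759934 = -4.277

-4.277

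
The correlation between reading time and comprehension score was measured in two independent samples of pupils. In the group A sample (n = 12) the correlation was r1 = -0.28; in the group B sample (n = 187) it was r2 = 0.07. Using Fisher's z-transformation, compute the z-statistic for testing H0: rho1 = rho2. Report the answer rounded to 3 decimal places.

-1.048

Fisher z-transforms: z1 = atanh(-0.28) = -0.287682, z2 = atanh(0.07) = 0.070115; difference d = -0.357797
Var(d) = 1/9 + 1/184 = 0.1111111 + 0.0054348 = 0.1165459
z = d/√Var(d) = -0.357797 / √0.1165459 = -0.357797 / 0.341388 = -1.048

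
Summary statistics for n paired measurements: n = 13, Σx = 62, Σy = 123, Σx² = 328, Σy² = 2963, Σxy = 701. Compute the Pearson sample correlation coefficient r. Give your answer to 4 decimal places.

S_xy = nΣxy − ΣxΣy = 13·701 − 62·123 = 9113 − 7626 = 1487
S_xx = nΣx² − (Σx)² = 13·328 − 62² = 4264 − 3844 = 420
S_yy = nΣy² − (Σy)² = 13·2963 − 123² = 38519 − 15129 = 23390
r = S_xy / √(S_xx·S_yy) = 1487 / √(420·23390) = 1487 / √9823800 = 1487 / 3134.2942 = 0.4744

0.4744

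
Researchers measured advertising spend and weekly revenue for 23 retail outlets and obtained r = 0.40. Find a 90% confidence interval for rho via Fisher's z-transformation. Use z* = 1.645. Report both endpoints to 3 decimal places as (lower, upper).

z_r = atanh(0.40) = 0.423649;  SE = 1/√(n−3) = 1/√20 = 0.223607
z-limits: 0.423649 ± 1.645·0.223607 = 0.423649 ± 0.367834 = [0.055815, 0.791483]
ρ-limits: (tanh 0.055815, tanh 0.791483) = (0.056, 0.659)

(0.056, 0.659)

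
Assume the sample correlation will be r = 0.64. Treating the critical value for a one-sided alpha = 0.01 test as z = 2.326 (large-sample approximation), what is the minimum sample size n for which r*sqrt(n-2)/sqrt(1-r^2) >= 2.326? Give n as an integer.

Need r·√(n−2)/√(1−r²) ≥ 2.326
√(n−2) ≥ 2.326·√(1−0.4096) / 0.64 = 2.326·0.768375 / 0.64 = 2.7926
n−2 ≥ 7.7986  ⇒  n ≥ 9.7986
Smallest integer n = 10

10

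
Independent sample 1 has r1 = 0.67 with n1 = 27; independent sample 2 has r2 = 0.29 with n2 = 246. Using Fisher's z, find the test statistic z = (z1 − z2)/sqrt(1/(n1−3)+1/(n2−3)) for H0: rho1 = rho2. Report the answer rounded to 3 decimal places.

Fisher z-transforms: z1 = atanh(0.67) = 0.810743, z2 = atanh(0.29) = 0.298566; difference d = 0.512177
Var(d) = 1/24 + 1/243 = 0.0416667 + 0.0041152 = 0.0457819
z = d/√Var(d) = 0.512177 / √0.0457819 = 0.512177 / 0.213967 = 2.394

2.394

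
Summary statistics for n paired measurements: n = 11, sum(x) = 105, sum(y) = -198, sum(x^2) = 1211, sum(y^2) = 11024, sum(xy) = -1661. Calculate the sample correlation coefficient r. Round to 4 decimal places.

S_xy = nΣxy − ΣxΣy = 11·(-1661) − 105·(-198) = -18271 − (-20790) = 2519
S_xx = nΣx² − (Σx)² = 11·1211 − 105² = 13321 − 11025 = 2296
S_yy = nΣy² − (Σy)² = 11·11024 − (-198)² = 121264 − 39204 = 82060
r = S_xy / √(S_xx·S_yy) = 2519 / √(2296·82060) = 2519 / √188409760 = 2519 / 13726.2435 = 0.1835

0.1835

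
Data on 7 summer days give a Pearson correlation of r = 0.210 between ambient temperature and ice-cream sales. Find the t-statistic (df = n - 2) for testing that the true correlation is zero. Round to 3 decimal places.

0.480

1 − r² = 1 − 0.044100 = 0.955900;  √(1−r²) = 0.977701
√(n−2) = √5 = 2.236068
t = r·√(n−2)/√(1−r²) = 0.210 · 2.236068 / 0.977701 = 0.480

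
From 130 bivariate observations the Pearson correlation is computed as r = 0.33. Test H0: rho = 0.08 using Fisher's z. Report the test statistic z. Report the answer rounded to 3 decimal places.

2.960

z_r = atanh(0.33) = 0.342828,  z_0 = atanh(0.08) = 0.080171
SE = 1/√(n−3) = 1/√127 = 0.088736
z = (z_r − z_0)/SE = (0.342828 − 0.080171) / 0.088736 = 0.262657 / 0.088736 = 2.960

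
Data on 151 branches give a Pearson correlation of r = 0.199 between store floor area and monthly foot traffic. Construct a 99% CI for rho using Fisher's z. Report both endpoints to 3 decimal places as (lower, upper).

Fisher z: z_r = atanh(r) = ½·ln((1+0.199)/(1−0.199)) = 0.201691
SE(z) = 1/√(n−3) = 1/√148 = 0.082199
99% ⇒ z* = 2.576; margin = 2.576·0.082199 = 0.211745
CI on z-scale: (-0.010054, 0.413436)
Back-transform: tanh(-0.010054) = -0.010054, tanh(0.413436) = 0.391386

(-0.010, 0.391)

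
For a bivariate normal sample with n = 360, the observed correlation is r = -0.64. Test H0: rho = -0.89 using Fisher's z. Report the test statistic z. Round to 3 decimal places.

12.541

z_r = atanh(-0.64) = -0.758174,  z_0 = atanh(-0.89) = -1.421926
SE = 1/√(n−3) = 1/√357 = 0.052926
z = (z_r − z_0)/SE = (-0.758174 − (-1.421926)) / 0.052926 = 0.663752 / 0.052926 = 12.541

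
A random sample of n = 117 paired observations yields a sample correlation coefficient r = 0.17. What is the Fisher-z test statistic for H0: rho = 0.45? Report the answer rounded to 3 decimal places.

Fisher z: atanh(0.17) = 0.171667, atanh(0.45) = 0.484700
z = (z_r − z_0)·√(n−3) = (0.171667 − 0.484700)·√114 = -0.313033 · 10.677078 = -3.342

-3.342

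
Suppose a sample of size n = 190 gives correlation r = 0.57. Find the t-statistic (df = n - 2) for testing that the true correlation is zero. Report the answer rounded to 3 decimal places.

9.512

t = r·√(n−2) / √(1−r²) with r = 0.57, n = 190
  = 0.57·√188 / √(1 − 0.3249)
  = 0.57·13.711309 / 0.821645
  = 7.815446 / 0.821645 = 9.512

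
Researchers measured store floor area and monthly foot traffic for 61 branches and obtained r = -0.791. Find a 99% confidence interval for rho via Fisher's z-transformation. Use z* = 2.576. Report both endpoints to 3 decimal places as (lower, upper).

(-0.888, -0.627)

z_r = atanh(-0.791) = -1.074098;  SE = 1/√(n−3) = 1/√58 = 0.131306
z-limits: -1.074098 ± 2.576·0.131306 = -1.074098 ± 0.338244 = [-1.412342, -0.735854]
ρ-limits: (tanh -1.412342, tanh -0.735854) = (-0.888, -0.627)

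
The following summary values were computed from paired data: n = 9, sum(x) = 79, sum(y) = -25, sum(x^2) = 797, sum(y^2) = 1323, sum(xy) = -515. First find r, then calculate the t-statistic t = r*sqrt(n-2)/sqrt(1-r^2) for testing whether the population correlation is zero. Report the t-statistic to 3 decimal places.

-3.795

S_xy = nΣxy − ΣxΣy = 9·(-515) − 79·(-25) = -4635 − (-1975) = -2660
S_xx = nΣx² − (Σx)² = 9·797 − 79² = 7173 − 6241 = 932
S_yy = nΣy² − (Σy)² = 9·1323 − (-25)² = 11907 − 625 = 11282
r = S_xy / √(S_xx·S_yy) = -2660 / √(932·11282) = -2660 / √10514824 = -2660 / 3242.6569 = -0.8203
t = r·√(n−2)/√(1−r²) = -0.8203·√7 / √(1−0.672892) = -2.170310 / 0.571934 = -3.795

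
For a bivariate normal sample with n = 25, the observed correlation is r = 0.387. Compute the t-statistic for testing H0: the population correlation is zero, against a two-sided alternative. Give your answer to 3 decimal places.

2.013

1 − r² = 1 − 0.149769 = 0.850231;  √(1−r²) = 0.922080
√(n−2) = √23 = 4.795832
t = r·√(n−2)/√(1−r²) = 0.387 · 4.795832 / 0.922080 = 2.013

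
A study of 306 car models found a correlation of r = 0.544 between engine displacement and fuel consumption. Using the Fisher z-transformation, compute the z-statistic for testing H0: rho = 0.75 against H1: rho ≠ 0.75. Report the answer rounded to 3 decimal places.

z_r = atanh(0.544) = 0.609819,  z_0 = atanh(0.75) = 0.972955
SE = 1/√(n−3) = 1/√303 = 0.057448
z = (z_r − z_0)/SE = (0.609819 − 0.972955) / 0.057448 = -0.363136 / 0.057448 = -6.321

-6.321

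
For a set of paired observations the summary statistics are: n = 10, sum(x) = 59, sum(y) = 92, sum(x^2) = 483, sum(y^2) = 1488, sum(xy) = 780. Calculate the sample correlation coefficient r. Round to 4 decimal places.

0.8063

S_xy = nΣxy − ΣxΣy = 10·780 − 59·92 = 7800 − 5428 = 2372
S_xx = nΣx² − (Σx)² = 10·483 − 59² = 4830 − 3481 = 1349
S_yy = nΣy² − (Σy)² = 10·1488 − 92² = 14880 − 8464 = 6416
r = S_xy / √(S_xx·S_yy) = 2372 / √(1349·6416) = 2372 / √8655184 = 2372 / 2941.9694 = 0.8063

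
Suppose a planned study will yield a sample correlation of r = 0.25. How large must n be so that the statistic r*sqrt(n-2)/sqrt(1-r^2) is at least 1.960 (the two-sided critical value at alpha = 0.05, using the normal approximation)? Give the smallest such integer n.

60

Need r·√(n−2)/√(1−r²) ≥ 1.960
√(n−2) ≥ 1.960·√(1−0.0625) / 0.25 = 1.960·0.968246 / 0.25 = 7.5910
n−2 ≥ 57.6233  ⇒  n ≥ 59.6233
Smallest integer n = 60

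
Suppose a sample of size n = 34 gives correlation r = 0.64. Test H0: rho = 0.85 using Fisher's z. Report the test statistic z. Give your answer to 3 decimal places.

-2.773

Fisher z: atanh(0.64) = 0.758174, atanh(0.85) = 1.256153
z = (z_r − z_0)·√(n−3) = (0.758174 − 1.256153)·√31 = -0.497979 · 5.567764 = -2.773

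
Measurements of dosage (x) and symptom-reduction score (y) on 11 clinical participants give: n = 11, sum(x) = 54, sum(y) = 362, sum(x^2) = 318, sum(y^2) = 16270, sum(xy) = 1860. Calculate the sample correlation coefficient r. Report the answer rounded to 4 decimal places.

0.1727

S_xy = nΣxy − ΣxΣy = 11·1860 − 54·362 = 20460 − 19548 = 912
S_xx = nΣx² − (Σx)² = 11·318 − 54² = 3498 − 2916 = 582
S_yy = nΣy² − (Σy)² = 11·16270 − 362² = 178970 − 131044 = 47926
r = S_xy / √(S_xx·S_yy) = 912 / √(582·47926) = 912 / √27892932 = 912 / 5281.3760 = 0.1727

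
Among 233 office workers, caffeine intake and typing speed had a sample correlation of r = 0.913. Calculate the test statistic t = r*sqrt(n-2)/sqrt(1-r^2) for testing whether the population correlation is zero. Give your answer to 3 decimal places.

34.014

1 − r² = 1 − 0.833569 = 0.166431;  √(1−r²) = 0.407960
√(n−2) = √231 = 15.198684
t = r·√(n−2)/√(1−r²) = 0.913 · 15.198684 / 0.407960 = 34.014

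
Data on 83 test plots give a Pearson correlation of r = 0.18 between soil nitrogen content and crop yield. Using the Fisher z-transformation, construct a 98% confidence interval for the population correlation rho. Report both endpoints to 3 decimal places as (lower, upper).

(-0.078, 0.415)

Fisher z: z_r = atanh(r) = ½·ln((1+0.18)/(1−0.18)) = 0.181983
SE(z) = 1/√(n−3) = 1/√80 = 0.111803
98% ⇒ z* = 2.326; margin = 2.326·0.111803 = 0.260054
CI on z-scale: (-0.078071, 0.442037)
Back-transform: tanh(-0.078071) = -0.077913, tanh(0.442037) = 0.415331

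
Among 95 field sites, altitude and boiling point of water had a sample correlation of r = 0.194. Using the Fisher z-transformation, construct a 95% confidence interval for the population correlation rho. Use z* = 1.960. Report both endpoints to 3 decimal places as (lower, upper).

(-0.008, 0.381)

z_r = atanh(0.194) = 0.196490;  SE = 1/√(n−3) = 1/√92 = 0.104257
z-limits: 0.196490 ± 1.960·0.104257 = 0.196490 ± 0.204344 = [-0.007854, 0.400834]
ρ-limits: (tanh -0.007854, tanh 0.400834) = (-0.008, 0.381)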